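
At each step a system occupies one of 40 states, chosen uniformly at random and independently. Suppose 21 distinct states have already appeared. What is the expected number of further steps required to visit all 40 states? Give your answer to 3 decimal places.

With k distinct states already seen, the next new one takes an expected 40/(40-k) steps.
Sum over k = 21,...,39: E = 40/19 + 40/18 + 40/17 + ... + 40/2 + 40/1 = 141.9096.

141.910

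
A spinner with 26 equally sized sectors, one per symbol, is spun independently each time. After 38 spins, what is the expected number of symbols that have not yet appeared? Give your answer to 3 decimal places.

5.857

For each symbol, P(unseen after 38) = (25/26)^38 = 0.2253.
By linearity of expectation, E[unseen] = 26·(25/26)^38 = 5.8574.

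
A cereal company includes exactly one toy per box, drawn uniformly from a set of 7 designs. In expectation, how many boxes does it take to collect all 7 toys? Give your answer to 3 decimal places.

After k distinct toys have appeared, the next box gives a new one with probability (7-k)/7, so the expected wait for the (k+1)-th is 7/(7-k).
E[T] = 7/7 + 7/6 + 7/5 + ... + 7/2 + 7/1 = 7·H_{7}.
H_{7} = 2.5929, so E[T] = 18.1500.

18.150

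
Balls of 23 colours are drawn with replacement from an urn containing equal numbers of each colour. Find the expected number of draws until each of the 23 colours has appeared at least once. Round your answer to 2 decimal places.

After k distinct colours have appeared, the next draw gives a new one with probability (23-k)/23, so the expected wait for the (k+1)-th is 23/(23-k).
E[T] = 23/23 + 23/22 + 23/21 + ... + 23/2 + 23/1 = 23·H_{23}.
H_{23} = 3.734, so E[T] = 85.889.

85.89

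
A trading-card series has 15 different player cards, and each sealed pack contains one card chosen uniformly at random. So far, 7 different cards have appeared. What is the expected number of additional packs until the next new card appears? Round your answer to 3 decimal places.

1.875

Each pack yields a new card with probability (15-7)/15 = 8/15, so the wait is geometric with mean 15/8.
E = 15/8 = 1.8750.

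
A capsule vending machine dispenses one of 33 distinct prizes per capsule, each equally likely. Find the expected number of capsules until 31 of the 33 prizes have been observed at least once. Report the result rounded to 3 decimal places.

With k distinct prizes already seen, the next new one arrives after an expected 33/(33-k) capsules.
Sum over k = 0,...,30: E = 33/33 + 33/32 + 33/31 + ... + 33/4 + 33/3 = 85.4303.

85.430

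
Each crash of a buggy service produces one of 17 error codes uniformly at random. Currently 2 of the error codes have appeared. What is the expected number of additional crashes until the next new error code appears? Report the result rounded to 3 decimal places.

1.133

Each crash yields a new error code with probability (17-2)/17 = 15/17, so the wait is geometric with mean 17/15.
E = 17/15 = 1.1333.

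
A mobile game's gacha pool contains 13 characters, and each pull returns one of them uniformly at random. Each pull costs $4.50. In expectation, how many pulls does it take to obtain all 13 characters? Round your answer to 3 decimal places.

Split into phases: going from k distinct to k+1 distinct takes on average 13/(13-k) pulls.
E[T] = 13/13 + 13/12 + 13/11 + ... + 13/2 + 13/1 = 13·H_{13}.
H_{13} = 3.1801, so E[T] = 41.3417.

41.342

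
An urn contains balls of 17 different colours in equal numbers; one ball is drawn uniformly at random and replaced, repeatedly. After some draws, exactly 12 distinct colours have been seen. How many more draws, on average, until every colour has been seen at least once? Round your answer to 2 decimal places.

38.82

From k distinct to k+1 distinct takes on average 17/(17-k) draws.
Sum over k = 12,...,16: E = 17/5 + 17/4 + 17/3 + 17/2 + 17/1 = 38.817.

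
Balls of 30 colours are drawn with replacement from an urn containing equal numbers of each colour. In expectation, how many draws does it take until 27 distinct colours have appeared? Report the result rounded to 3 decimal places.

Going from k to k+1 distinct takes a geometric number of draws with mean 30/(30-k).
Sum over k = 0,...,26: E = 30/30 + 30/29 + 30/28 + ... + 30/5 + 30/4 = 64.8496.

64.850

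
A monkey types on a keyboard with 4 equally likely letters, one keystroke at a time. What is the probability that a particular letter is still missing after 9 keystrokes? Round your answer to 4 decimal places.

0.0751

On each keystroke the fixed letter fails to appear with probability 3/4.
P(still missing after 9) = (3/4)^9 = 0.07508.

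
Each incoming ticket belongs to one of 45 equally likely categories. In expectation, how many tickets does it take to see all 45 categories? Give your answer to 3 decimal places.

Split into phases: going from k distinct to k+1 distinct takes on average 45/(45-k) tickets.
E[T] = 45/45 + 45/44 + 45/43 + ... + 45/2 + 45/1 = 45·H_{45}.
H_{45} = 4.3949, so E[T] = 197.7727.

197.773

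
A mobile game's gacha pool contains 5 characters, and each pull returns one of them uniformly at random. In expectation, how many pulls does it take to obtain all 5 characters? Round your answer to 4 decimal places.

11.4167

Split into phases: going from k distinct to k+1 distinct takes on average 5/(5-k) pulls.
E[T] = 5/5 + 5/4 + 5/3 + 5/2 + 5/1 = 5·H_{5}.
H_{5} = 2.28333, so E[T] = 11.41667.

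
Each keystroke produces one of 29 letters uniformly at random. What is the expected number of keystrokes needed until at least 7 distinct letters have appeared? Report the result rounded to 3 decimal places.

7.854

Going from k to k+1 distinct takes a geometric number of keystrokes with mean 29/(29-k).
Sum over k = 0,...,6: E = 29/29 + 29/28 + 29/27 + ... + 29/24 + 29/23 = 7.8544.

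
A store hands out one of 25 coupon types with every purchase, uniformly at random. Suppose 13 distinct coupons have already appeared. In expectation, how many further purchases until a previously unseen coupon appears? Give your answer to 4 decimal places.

2.0833

The number of purchases until the next new coupon is geometric with success probability 12/25, so its mean is 25/12.
E = 25/12 = 2.08333.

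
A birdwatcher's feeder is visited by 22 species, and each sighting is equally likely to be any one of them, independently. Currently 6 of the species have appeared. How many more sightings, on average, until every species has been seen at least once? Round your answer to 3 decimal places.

74.376

From k distinct to k+1 distinct takes on average 22/(22-k) sightings.
Sum over k = 6,...,21: E = 22/16 + 22/15 + 22/14 + ... + 22/2 + 22/1 = 74.3760.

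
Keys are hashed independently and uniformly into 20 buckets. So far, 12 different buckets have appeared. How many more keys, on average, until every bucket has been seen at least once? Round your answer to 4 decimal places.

54.3571

The wait to go from k to k+1 distinct buckets is geometric with mean 20/(20-k).
Sum over k = 12,...,19: E = 20/8 + 20/7 + 20/6 + ... + 20/2 + 20/1 = 54.35714.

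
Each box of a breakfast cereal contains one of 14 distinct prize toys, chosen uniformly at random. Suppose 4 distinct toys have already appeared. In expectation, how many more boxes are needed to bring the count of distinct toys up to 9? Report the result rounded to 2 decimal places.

9.04

From k distinct to k+1 distinct takes on average 14/(14-k) boxes.
Sum over k = 4,...,8: E = 14/10 + 14/9 + 14/8 + 14/7 + 14/6 = 9.039.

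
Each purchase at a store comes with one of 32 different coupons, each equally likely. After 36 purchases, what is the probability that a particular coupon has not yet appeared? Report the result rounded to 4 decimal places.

On each purchase the fixed coupon fails to appear with probability 31/32.
P(still missing after 36) = (31/32)^36 = 0.31888.

0.3189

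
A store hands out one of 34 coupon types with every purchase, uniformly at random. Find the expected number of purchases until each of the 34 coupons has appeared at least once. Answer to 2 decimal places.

140.02

After k distinct coupons have appeared, the next purchase gives a new one with probability (34-k)/34, so the expected wait for the (k+1)-th is 34/(34-k).
E[T] = 34/34 + 34/33 + 34/32 + ... + 34/2 + 34/1 = 34·H_{34}.
H_{34} = 4.118, so E[T] = 140.019.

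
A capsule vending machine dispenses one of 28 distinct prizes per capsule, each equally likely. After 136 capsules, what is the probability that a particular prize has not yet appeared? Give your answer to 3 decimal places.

0.007

On each capsule the fixed prize fails to appear with probability 27/28.
P(still missing after 136) = (27/28)^136 = 0.0071.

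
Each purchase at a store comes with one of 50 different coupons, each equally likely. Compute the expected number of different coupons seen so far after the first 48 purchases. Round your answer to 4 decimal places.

31.0407

For each coupon, P(seen in 48 purchases) = 1 - (49/50)^48 = 0.62081.
By linearity of expectation, E[distinct seen] = 50·(1 - (49/50)^48) = 31.04073.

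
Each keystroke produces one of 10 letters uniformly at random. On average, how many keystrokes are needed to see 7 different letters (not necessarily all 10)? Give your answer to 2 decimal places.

With k distinct letters already seen, the next new one arrives after an expected 10/(10-k) keystrokes.
Sum over k = 0,...,6: E = 10/10 + 10/9 + 10/8 + ... + 10/5 + 10/4 = 10.956.

10.96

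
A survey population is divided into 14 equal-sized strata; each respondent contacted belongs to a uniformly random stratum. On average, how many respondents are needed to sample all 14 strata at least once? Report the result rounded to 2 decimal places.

45.52

The wait to go from k to k+1 distinct strata is geometric with mean 14/(14-k).
E[T] = 14/14 + 14/13 + 14/12 + ... + 14/2 + 14/1 = 14·H_{14}.
H_{14} = 3.252, so E[T] = 45.522.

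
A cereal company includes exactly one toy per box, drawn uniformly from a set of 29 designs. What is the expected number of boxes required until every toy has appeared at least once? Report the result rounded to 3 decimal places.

114.888

After k distinct toys have appeared, the next box gives a new one with probability (29-k)/29, so the expected wait for the (k+1)-th is 29/(29-k).
E[T] = 29/29 + 29/28 + 29/27 + ... + 29/2 + 29/1 = 29·H_{29}.
H_{29} = 3.9617, so E[T] = 114.8880.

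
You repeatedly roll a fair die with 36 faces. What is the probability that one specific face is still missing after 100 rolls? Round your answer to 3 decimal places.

Each roll misses the fixed face with probability (36-1)/36 = 35/36, independently.
P(still missing after 100) = (35/36)^100 = 0.0598.

0.060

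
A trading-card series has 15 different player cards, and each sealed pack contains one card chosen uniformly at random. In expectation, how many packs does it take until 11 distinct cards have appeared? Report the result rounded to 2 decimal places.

With k distinct cards already seen, the next new one arrives after an expected 15/(15-k) packs.
Sum over k = 0,...,10: E = 15/15 + 15/14 + 15/13 + ... + 15/6 + 15/5 = 18.523.

18.52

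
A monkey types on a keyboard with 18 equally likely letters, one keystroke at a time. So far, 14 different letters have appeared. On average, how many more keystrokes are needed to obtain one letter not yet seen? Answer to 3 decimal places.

4.500

Each keystroke yields a new letter with probability (18-14)/18 = 4/18, so the wait is geometric with mean 18/4.
E = 18/4 = 4.5000.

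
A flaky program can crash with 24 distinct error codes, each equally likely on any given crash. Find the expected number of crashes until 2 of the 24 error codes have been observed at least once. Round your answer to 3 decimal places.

2.043

With k distinct error codes already seen, the next new one arrives after an expected 24/(24-k) crashes.
Sum over k = 0,...,1: E = 24/24 + 24/23 = 2.0435.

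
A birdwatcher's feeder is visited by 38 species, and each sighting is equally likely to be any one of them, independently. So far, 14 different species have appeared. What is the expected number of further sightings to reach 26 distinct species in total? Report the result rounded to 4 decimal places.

With k distinct species already seen, the next new one takes an expected 38/(38-k) sightings.
Sum over k = 14,...,25: E = 38/24 + 38/23 + 38/22 + ... + 38/14 + 38/13 = 25.56440.

25.5644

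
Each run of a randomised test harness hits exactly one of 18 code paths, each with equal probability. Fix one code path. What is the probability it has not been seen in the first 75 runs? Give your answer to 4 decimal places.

0.0137

Each run misses the fixed code path with probability (18-1)/18 = 17/18, independently.
P(still missing after 75) = (17/18)^75 = 0.01375.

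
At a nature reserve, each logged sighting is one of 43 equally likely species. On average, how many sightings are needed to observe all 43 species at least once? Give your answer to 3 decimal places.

187.050

Split into phases: going from k distinct to k+1 distinct takes on average 43/(43-k) sightings.
E[T] = 43/43 + 43/42 + 43/41 + ... + 43/2 + 43/1 = 43·H_{43}.
H_{43} = 4.3500, so E[T] = 187.0499.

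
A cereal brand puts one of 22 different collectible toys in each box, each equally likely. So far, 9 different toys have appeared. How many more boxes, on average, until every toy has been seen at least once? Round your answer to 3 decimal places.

From k distinct to k+1 distinct takes on average 22/(22-k) boxes.
Sum over k = 9,...,21: E = 22/13 + 22/12 + 22/11 + ... + 22/2 + 22/1 = 69.9629.

69.963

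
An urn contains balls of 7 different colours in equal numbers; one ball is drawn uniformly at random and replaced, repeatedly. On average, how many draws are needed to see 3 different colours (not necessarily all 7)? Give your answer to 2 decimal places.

3.57

With k distinct colours already seen, the next new one arrives after an expected 7/(7-k) draws.
Sum over k = 0,...,2: E = 7/7 + 7/6 + 7/5 = 3.567.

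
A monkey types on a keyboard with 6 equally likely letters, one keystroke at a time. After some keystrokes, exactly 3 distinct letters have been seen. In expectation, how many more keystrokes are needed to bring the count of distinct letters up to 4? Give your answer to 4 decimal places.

The wait to go from k to k+1 distinct letters is geometric with mean 6/(6-k).
Only the k = 3 term is needed: E = 6/3 = 2.00000.

2.0000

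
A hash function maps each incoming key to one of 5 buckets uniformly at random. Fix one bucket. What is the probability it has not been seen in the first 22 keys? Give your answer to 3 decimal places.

On each key the fixed bucket fails to appear with probability 4/5.
P(still missing after 22) = (4/5)^22 = 0.0074.

0.007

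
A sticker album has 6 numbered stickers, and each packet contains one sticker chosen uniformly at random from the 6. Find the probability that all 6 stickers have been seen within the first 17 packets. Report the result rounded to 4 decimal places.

0.7446

Let A_i be the event that sticker i is missing after 17 packets. By inclusion–exclusion on the A_i,
P(all seen) = Σ_{j=0}^{6} (-1)^j C(6,j)((6-j)/6)^17
= 1.00000 - 0.27044 + 0.01522 - 0.00015 + 0.00000 - 0.00000 + 0.00000
= 0.74463.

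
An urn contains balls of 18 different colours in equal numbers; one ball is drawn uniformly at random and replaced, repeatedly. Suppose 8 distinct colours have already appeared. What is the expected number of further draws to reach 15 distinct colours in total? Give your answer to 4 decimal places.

19.7214

The wait to go from k to k+1 distinct colours is geometric with mean 18/(18-k).
Sum over k = 8,...,14: E = 18/10 + 18/9 + 18/8 + ... + 18/5 + 18/4 = 19.72143.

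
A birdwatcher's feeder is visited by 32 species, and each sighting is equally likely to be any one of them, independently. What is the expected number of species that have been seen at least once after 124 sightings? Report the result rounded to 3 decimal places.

For each species, P(seen in 124 sightings) = 1 - (31/32)^124 = 0.9805.
By linearity of expectation, E[distinct seen] = 32·(1 - (31/32)^124) = 31.3757.

31.376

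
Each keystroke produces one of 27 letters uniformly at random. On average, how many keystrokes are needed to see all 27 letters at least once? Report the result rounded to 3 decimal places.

105.069

Split into phases: going from k distinct to k+1 distinct takes on average 27/(27-k) keystrokes.
E[T] = 27/27 + 27/26 + 27/25 + ... + 27/2 + 27/1 = 27·H_{27}.
H_{27} = 3.8915, so E[T] = 105.0693.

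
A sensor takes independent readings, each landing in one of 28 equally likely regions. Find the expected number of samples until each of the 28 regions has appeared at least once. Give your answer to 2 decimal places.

Split into phases: going from k distinct to k+1 distinct takes on average 28/(28-k) samples.
E[T] = 28/28 + 28/27 + 28/26 + ... + 28/2 + 28/1 = 28·H_{28}.
H_{28} = 3.927, so E[T] = 109.961.

109.96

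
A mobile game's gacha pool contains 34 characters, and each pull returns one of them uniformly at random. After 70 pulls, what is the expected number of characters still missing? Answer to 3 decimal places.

4.207

For each character, P(unseen after 70) = (33/34)^70 = 0.1237.
By linearity of expectation, E[unseen] = 34·(33/34)^70 = 4.2066.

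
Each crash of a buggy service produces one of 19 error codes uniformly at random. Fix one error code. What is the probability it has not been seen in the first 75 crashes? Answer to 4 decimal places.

Each crash misses the fixed error code with probability (19-1)/19 = 18/19, independently.
P(still missing after 75) = (18/19)^75 = 0.01733.

0.0173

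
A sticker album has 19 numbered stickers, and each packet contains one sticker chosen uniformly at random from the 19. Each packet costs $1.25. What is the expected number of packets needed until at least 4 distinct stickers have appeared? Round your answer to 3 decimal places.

4.361

With k distinct stickers already seen, the next new one arrives after an expected 19/(19-k) packets.
Sum over k = 0,...,3: E = 19/19 + 19/18 + 19/17 + 19/16 = 4.3607.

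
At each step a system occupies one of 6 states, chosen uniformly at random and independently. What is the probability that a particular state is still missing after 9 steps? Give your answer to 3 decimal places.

0.194

On each step the fixed state fails to appear with probability 5/6.
P(still missing after 9) = (5/6)^9 = 0.1938.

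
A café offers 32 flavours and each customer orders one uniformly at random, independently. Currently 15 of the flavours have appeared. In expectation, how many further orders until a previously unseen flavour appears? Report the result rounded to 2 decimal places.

1.88

Each order yields a new flavour with probability (32-15)/32 = 17/32, so the wait is geometric with mean 32/17.
E = 32/17 = 1.882.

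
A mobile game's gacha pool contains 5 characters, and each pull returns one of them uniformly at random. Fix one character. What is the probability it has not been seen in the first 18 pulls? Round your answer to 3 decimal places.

On each pull the fixed character fails to appear with probability 4/5.
P(still missing after 18) = (4/5)^18 = 0.0180.

0.018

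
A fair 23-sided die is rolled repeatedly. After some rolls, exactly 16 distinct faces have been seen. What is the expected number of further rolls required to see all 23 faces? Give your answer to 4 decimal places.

The wait to go from k to k+1 distinct faces is geometric with mean 23/(23-k).
Sum over k = 16,...,22: E = 23/7 + 23/6 + 23/5 + ... + 23/2 + 23/1 = 59.63571.

59.6357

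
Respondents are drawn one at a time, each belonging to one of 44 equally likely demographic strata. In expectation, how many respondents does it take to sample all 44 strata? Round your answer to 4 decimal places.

192.3999

The wait to go from k to k+1 distinct strata is geometric with mean 44/(44-k).
E[T] = 44/44 + 44/43 + 44/42 + ... + 44/2 + 44/1 = 44·H_{44}.
H_{44} = 4.37273, so E[T] = 192.39994.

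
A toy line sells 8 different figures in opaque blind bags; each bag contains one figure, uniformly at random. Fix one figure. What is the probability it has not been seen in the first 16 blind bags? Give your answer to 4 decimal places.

Each blind bag misses the fixed figure with probability (8-1)/8 = 7/8, independently.
P(still missing after 16) = (7/8)^16 = 0.11807.

0.1181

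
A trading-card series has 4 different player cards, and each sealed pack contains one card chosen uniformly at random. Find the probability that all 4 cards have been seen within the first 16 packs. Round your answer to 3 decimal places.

0.960

Let A_i be the event that card i is missing after 16 packs. By inclusion–exclusion on the A_i,
P(all seen) = Σ_{j=0}^{4} (-1)^j C(4,j)((4-j)/4)^16
= 1.0000 - 0.0401 + 0.0001 - 0.0000 + 0.0000
= 0.9600.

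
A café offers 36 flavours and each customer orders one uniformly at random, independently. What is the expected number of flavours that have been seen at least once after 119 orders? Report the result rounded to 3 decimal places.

For each flavour, P(seen in 119 orders) = 1 - (35/36)^119 = 0.9650.
By linearity of expectation, E[distinct seen] = 36·(1 - (35/36)^119) = 34.7399.

34.740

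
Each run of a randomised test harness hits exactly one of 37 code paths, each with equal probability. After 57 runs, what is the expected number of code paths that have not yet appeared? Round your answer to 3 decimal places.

For each code path, P(unseen after 57) = (36/37)^57 = 0.2098.
By linearity of expectation, E[unseen] = 37·(36/37)^57 = 7.7615.

7.762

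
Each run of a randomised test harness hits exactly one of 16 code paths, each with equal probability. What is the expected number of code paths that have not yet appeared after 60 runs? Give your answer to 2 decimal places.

0.33

For each code path, P(unseen after 60) = (15/16)^60 = 0.021.
By linearity of expectation, E[unseen] = 16·(15/16)^60 = 0.333.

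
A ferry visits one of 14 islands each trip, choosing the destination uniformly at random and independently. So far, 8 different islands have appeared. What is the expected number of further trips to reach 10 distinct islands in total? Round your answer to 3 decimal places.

With k distinct islands already seen, the next new one takes an expected 14/(14-k) trips.
Sum over k = 8,...,9: E = 14/6 + 14/5 = 5.1333.

5.133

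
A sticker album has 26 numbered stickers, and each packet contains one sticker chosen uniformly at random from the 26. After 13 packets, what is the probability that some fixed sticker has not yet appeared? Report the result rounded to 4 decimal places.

0.6006

On each packet the fixed sticker fails to appear with probability 25/26.
P(still missing after 13) = (25/26)^13 = 0.60057.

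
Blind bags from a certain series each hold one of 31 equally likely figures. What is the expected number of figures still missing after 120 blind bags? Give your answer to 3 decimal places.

For each figure, P(unseen after 120) = (30/31)^120 = 0.0196.
By linearity of expectation, E[unseen] = 31·(30/31)^120 = 0.6061.

0.606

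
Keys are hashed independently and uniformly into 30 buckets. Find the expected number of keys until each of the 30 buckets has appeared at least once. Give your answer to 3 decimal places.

The wait to go from k to k+1 distinct buckets is geometric with mean 30/(30-k).
E[T] = 30/30 + 30/29 + 30/28 + ... + 30/2 + 30/1 = 30·H_{30}.
H_{30} = 3.9950, so E[T] = 119.8496.

119.850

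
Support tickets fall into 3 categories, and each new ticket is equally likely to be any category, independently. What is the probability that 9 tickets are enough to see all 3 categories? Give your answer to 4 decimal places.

Let A_i be the event that category i is missing after 9 tickets. By inclusion–exclusion on the A_i,
P(all seen) = Σ_{j=0}^{3} (-1)^j C(3,j)((3-j)/3)^9
= 1.00000 - 0.07804 + 0.00015 - 0.00000
= 0.92212.

0.9221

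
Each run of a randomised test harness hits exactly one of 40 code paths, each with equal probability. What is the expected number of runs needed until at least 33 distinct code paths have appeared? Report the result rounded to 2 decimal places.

With k distinct code paths already seen, the next new one arrives after an expected 40/(40-k) runs.
Sum over k = 0,...,32: E = 40/40 + 40/39 + 40/38 + ... + 40/9 + 40/8 = 67.427.

67.43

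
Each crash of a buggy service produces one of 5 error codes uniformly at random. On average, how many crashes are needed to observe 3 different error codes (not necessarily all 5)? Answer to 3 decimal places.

3.917

Going from k to k+1 distinct takes a geometric number of crashes with mean 5/(5-k).
Sum over k = 0,...,2: E = 5/5 + 5/4 + 5/3 = 3.9167.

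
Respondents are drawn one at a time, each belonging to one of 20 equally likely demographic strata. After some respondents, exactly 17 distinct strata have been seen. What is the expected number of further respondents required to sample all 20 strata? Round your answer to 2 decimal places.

36.67

With k distinct strata already seen, the next new one takes an expected 20/(20-k) respondents.
Sum over k = 17,...,19: E = 20/3 + 20/2 + 20/1 = 36.667.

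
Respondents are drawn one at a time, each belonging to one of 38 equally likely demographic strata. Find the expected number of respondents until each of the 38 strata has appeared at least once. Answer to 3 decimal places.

160.660

The wait to go from k to k+1 distinct strata is geometric with mean 38/(38-k).
E[T] = 38/38 + 38/37 + 38/36 + ... + 38/2 + 38/1 = 38·H_{38}.
H_{38} = 4.2279, so E[T] = 160.6603.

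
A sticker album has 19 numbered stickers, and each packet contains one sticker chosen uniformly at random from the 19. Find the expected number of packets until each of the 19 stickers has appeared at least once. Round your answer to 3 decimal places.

The wait to go from k to k+1 distinct stickers is geometric with mean 19/(19-k).
E[T] = 19/19 + 19/18 + 19/17 + ... + 19/2 + 19/1 = 19·H_{19}.
H_{19} = 3.5477, so E[T] = 67.4071.

67.407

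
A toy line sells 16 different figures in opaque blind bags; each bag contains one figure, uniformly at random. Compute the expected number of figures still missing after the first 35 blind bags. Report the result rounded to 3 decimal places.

For each figure, P(unseen after 35) = (15/16)^35 = 0.1045.
By linearity of expectation, E[unseen] = 16·(15/16)^35 = 1.6715.

1.672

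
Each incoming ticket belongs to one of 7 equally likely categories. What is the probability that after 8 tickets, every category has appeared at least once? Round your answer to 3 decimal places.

0.024

Let A_i be the event that category i is missing after 8 tickets. By inclusion–exclusion on the A_i,
P(all seen) = Σ_{j=0}^{7} (-1)^j C(7,j)((7-j)/7)^8
= 1.0000 - 2.0395 + 1.4230 - 0.3979 + 0.0398 - 0.0009 + 0.0000 - 0.0000
= 0.0245.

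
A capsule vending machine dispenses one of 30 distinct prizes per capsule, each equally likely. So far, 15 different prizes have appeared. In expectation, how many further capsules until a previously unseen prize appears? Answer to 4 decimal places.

Each capsule yields a new prize with probability (30-15)/30 = 15/30, so the wait is geometric with mean 30/15.
E = 30/15 = 2.00000.

2.0000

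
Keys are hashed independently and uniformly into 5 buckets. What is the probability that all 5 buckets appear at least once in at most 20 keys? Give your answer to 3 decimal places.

Let A_i be the event that bucket i is missing after 20 keys. By inclusion–exclusion on the A_i,
P(all seen) = Σ_{j=0}^{5} (-1)^j C(5,j)((5-j)/5)^20
= 1.0000 - 0.0576 + 0.0004 - 0.0000 + 0.0000 - 0.0000
= 0.9427.

0.943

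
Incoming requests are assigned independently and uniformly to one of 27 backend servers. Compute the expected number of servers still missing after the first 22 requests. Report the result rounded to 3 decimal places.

11.770

For each server, P(unseen after 22) = (26/27)^22 = 0.4359.
By linearity of expectation, E[unseen] = 27·(26/27)^22 = 11.7699.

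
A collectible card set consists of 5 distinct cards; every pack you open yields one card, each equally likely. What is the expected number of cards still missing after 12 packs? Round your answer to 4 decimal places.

For each card, P(unseen after 12) = (4/5)^12 = 0.06872.
By linearity of expectation, E[unseen] = 5·(4/5)^12 = 0.34360.

0.3436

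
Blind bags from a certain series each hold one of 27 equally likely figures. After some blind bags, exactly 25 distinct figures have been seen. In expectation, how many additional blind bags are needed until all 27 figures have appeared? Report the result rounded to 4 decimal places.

40.5000

With k distinct figures already seen, the next new one takes an expected 27/(27-k) blind bags.
Sum over k = 25,...,26: E = 27/2 + 27/1 = 40.50000.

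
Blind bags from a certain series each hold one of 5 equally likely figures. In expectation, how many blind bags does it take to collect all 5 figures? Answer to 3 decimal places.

11.417

After k distinct figures have appeared, the next blind bag gives a new one with probability (5-k)/5, so the expected wait for the (k+1)-th is 5/(5-k).
E[T] = 5/5 + 5/4 + 5/3 + 5/2 + 5/1 = 5·H_{5}.
H_{5} = 2.2833, so E[T] = 11.4167.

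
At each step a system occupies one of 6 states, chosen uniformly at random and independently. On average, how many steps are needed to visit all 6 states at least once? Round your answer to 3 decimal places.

The wait to go from k to k+1 distinct states is geometric with mean 6/(6-k).
E[T] = 6/6 + 6/5 + 6/4 + 6/3 + 6/2 + 6/1 = 6·H_{6}.
H_{6} = 2.4500, so E[T] = 14.7000.

14.700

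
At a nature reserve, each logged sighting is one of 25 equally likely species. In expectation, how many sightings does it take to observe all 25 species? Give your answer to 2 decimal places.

95.40

The wait to go from k to k+1 distinct species is geometric with mean 25/(25-k).
E[T] = 25/25 + 25/24 + 25/23 + ... + 25/2 + 25/1 = 25·H_{25}.
H_{25} = 3.816, so E[T] = 95.399.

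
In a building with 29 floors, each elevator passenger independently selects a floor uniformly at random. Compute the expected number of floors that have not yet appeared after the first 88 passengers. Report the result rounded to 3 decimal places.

1.322

For each floor, P(unseen after 88) = (28/29)^88 = 0.0456.
By linearity of expectation, E[unseen] = 29·(28/29)^88 = 1.3222.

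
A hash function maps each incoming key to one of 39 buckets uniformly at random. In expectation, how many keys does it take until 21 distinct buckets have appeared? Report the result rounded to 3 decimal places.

29.579

Going from k to k+1 distinct takes a geometric number of keys with mean 39/(39-k).
Sum over k = 0,...,20: E = 39/39 + 39/38 + 39/37 + ... + 39/20 + 39/19 = 29.5790.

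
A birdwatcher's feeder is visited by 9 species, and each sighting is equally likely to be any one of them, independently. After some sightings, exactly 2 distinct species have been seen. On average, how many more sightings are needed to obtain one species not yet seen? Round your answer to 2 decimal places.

1.29

Each sighting yields a new species with probability (9-2)/9 = 7/9, so the wait is geometric with mean 9/7.
E = 9/7 = 1.286.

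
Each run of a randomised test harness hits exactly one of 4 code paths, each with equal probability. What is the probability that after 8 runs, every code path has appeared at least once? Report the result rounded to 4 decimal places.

0.6229

By inclusion–exclusion over which code paths are missing,
P(all seen) = Σ_{j=0}^{4} (-1)^j C(4,j)((4-j)/4)^8
= 1.00000 - 0.40045 + 0.02344 - 0.00006 + 0.00000
= 0.62292.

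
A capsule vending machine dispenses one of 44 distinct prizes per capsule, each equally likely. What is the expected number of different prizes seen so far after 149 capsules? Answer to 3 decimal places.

For each prize, P(seen in 149 capsules) = 1 - (43/44)^149 = 0.9675.
By linearity of expectation, E[distinct seen] = 44·(1 - (43/44)^149) = 42.5685.

42.568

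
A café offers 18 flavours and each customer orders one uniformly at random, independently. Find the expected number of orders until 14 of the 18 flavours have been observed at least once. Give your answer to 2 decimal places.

25.41

Going from k to k+1 distinct takes a geometric number of orders with mean 18/(18-k).
Sum over k = 0,...,13: E = 18/18 + 18/17 + 18/16 + ... + 18/6 + 18/5 = 25.412.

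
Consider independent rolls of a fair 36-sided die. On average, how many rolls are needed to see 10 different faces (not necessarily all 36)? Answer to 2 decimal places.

11.53

Going from k to k+1 distinct takes a geometric number of rolls with mean 36/(36-k).
Sum over k = 0,...,9: E = 36/36 + 36/35 + 36/34 + ... + 36/28 + 36/27 = 11.525.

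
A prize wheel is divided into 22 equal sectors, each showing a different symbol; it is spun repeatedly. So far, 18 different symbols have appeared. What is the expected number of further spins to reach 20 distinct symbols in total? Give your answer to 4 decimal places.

12.8333

With k distinct symbols already seen, the next new one takes an expected 22/(22-k) spins.
Sum over k = 18,...,19: E = 22/4 + 22/3 = 12.83333.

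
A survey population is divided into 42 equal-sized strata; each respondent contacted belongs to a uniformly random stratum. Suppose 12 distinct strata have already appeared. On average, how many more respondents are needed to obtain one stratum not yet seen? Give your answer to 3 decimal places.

The number of respondents until the next new stratum is geometric with success probability 30/42, so its mean is 42/30.
E = 42/30 = 1.4000.

1.400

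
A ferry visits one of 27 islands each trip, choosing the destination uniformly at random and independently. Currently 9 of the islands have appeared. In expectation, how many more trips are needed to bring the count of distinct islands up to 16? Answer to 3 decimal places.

12.831

With k distinct islands already seen, the next new one takes an expected 27/(27-k) trips.
Sum over k = 9,...,15: E = 27/18 + 27/17 + 27/16 + ... + 27/13 + 27/12 = 12.8312.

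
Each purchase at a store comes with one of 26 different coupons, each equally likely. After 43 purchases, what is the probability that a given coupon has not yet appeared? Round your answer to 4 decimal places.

Each purchase misses the fixed coupon with probability (26-1)/26 = 25/26, independently.
P(still missing after 43) = (25/26)^43 = 0.18517.

0.1852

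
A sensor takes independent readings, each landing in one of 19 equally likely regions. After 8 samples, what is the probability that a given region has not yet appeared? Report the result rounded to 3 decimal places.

On each sample the fixed region fails to appear with probability 18/19.
P(still missing after 8) = (18/19)^8 = 0.6489.

0.649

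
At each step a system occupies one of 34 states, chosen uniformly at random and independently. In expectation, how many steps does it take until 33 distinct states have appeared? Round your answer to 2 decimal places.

106.02

With k distinct states already seen, the next new one arrives after an expected 34/(34-k) steps.
Sum over k = 0,...,32: E = 34/34 + 34/33 + 34/32 + ... + 34/3 + 34/2 = 106.019.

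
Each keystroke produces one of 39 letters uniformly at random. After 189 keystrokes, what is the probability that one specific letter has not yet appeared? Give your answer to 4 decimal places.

0.0074

Each keystroke misses the fixed letter with probability (39-1)/39 = 38/39, independently.
P(still missing after 189) = (38/39)^189 = 0.00738.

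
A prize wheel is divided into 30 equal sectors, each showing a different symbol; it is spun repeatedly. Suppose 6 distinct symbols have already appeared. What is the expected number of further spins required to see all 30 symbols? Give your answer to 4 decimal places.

113.2787

The wait to go from k to k+1 distinct symbols is geometric with mean 30/(30-k).
Sum over k = 6,...,29: E = 30/24 + 30/23 + 30/22 + ... + 30/2 + 30/1 = 113.27875.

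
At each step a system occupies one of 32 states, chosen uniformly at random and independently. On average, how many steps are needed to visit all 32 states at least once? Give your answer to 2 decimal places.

Split into phases: going from k distinct to k+1 distinct takes on average 32/(32-k) steps.
E[T] = 32/32 + 32/31 + 32/30 + ... + 32/2 + 32/1 = 32·H_{32}.
H_{32} = 4.058, so E[T] = 129.872.

129.87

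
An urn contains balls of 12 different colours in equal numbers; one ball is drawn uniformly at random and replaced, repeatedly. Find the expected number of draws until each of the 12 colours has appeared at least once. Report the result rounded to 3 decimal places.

After k distinct colours have appeared, the next draw gives a new one with probability (12-k)/12, so the expected wait for the (k+1)-th is 12/(12-k).
E[T] = 12/12 + 12/11 + 12/10 + ... + 12/2 + 12/1 = 12·H_{12}.
H_{12} = 3.1032, so E[T] = 37.2385.

37.239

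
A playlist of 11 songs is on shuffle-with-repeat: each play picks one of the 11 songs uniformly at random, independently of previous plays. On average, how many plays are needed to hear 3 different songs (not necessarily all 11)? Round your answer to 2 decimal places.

3.32

Going from k to k+1 distinct takes a geometric number of plays with mean 11/(11-k).
Sum over k = 0,...,2: E = 11/11 + 11/10 + 11/9 = 3.322.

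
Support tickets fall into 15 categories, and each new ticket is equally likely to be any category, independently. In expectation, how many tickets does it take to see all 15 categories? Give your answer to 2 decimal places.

49.77

After k distinct categories have appeared, the next ticket gives a new one with probability (15-k)/15, so the expected wait for the (k+1)-th is 15/(15-k).
E[T] = 15/15 + 15/14 + 15/13 + ... + 15/2 + 15/1 = 15·H_{15}.
H_{15} = 3.318, so E[T] = 49.773.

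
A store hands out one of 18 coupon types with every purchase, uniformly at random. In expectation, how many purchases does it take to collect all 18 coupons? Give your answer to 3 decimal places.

Split into phases: going from k distinct to k+1 distinct takes on average 18/(18-k) purchases.
E[T] = 18/18 + 18/17 + 18/16 + ... + 18/2 + 18/1 = 18·H_{18}.
H_{18} = 3.4951, so E[T] = 62.9119.

62.912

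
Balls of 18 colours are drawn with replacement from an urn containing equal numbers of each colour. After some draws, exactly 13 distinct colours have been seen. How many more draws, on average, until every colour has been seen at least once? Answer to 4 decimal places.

From k distinct to k+1 distinct takes on average 18/(18-k) draws.
Sum over k = 13,...,17: E = 18/5 + 18/4 + 18/3 + 18/2 + 18/1 = 41.10000.

41.1000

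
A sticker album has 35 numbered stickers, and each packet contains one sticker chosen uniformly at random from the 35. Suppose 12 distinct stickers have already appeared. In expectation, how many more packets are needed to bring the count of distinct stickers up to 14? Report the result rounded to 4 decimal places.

3.1126

From k distinct to k+1 distinct takes on average 35/(35-k) packets.
Sum over k = 12,...,13: E = 35/23 + 35/22 = 3.11265.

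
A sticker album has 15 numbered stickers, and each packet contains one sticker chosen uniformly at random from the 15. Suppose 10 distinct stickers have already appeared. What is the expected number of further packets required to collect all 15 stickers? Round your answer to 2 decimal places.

With k distinct stickers already seen, the next new one takes an expected 15/(15-k) packets.
Sum over k = 10,...,14: E = 15/5 + 15/4 + 15/3 + 15/2 + 15/1 = 34.250.

34.25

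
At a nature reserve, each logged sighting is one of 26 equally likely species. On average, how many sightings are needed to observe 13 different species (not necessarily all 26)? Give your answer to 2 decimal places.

With k distinct species already seen, the next new one arrives after an expected 26/(26-k) sightings.
Sum over k = 0,...,12: E = 26/26 + 26/25 + 26/24 + ... + 26/15 + 26/14 = 17.531.

17.53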